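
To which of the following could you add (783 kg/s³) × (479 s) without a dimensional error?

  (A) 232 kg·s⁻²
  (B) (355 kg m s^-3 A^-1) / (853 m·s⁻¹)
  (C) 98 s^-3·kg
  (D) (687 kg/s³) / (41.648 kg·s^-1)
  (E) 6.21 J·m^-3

Reference: [kg·s⁻³] · [s] = kg·s⁻².
Each option:
  (A) kg·s⁻²  ← same
  (B) [kg·m·s⁻³·A⁻¹] / [m·s⁻¹] = kg·s⁻²·A⁻¹
  (C) kg·s⁻³
  (D) [kg·s⁻³] / [kg·s⁻¹] = s⁻²
  (E) J·m⁻³ = N·m·m⁻³ = kg·m⁻¹·s⁻²
Only (A) matches kg·s⁻².

(A)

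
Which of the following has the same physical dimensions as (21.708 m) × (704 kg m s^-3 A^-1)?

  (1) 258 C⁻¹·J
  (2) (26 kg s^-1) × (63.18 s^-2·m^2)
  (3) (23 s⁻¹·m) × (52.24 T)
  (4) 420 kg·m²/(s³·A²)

(1)

Reference: [m] · [kg·m·s⁻³·A⁻¹] = kg·m²·s⁻³·A⁻¹.
Each option:
  (1) J·C⁻¹ = N·m·(s·A)⁻¹ = kg·m²·s⁻³·A⁻¹  ← same
  (2) [kg·s⁻¹] · [m²·s⁻²] = kg·m²·s⁻³
  (3) [m·s⁻¹] · [kg·s⁻²·A⁻¹] = kg·m·s⁻³·A⁻¹
  (4) kg·m²·s⁻³·A⁻²
Only (1) matches kg·m²·s⁻³·A⁻¹.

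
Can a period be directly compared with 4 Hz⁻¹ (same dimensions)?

Yes

Expand each in SI base units:
  a period:  [period] = s
  4 Hz⁻¹:  Hz⁻¹ = (s⁻¹)⁻¹ = s
Both are s, so they have the same dimensions and can be added.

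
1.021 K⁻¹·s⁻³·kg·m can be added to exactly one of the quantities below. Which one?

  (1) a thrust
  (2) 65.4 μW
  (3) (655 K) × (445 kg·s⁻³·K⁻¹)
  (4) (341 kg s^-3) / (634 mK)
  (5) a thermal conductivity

(5)

Reference: kg·m·s⁻³·K⁻¹.
Each option:
  (1) [thrust] = kg·m·s⁻²
  (2) W = J·s⁻¹ = kg·m²·s⁻³
  (3) [K] · [kg·s⁻³·K⁻¹] = kg·s⁻³
  (4) [kg·s⁻³] / [K] = kg·s⁻³·K⁻¹
  (5) [thermal conductivity] = kg·m·s⁻³·K⁻¹  ← same
Only (5) matches kg·m·s⁻³·K⁻¹.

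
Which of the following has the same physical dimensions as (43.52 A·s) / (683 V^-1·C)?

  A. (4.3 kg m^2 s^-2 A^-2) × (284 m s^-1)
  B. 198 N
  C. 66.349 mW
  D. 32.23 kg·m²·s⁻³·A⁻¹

D.

Reference: [s·A] / [kg⁻¹·m⁻²·s⁴·A²] = kg·m²·s⁻³·A⁻¹.
Each option:
  A. [kg·m²·s⁻²·A⁻²] · [m·s⁻¹] = kg·m³·s⁻³·A⁻²
  B. N = kg·m·s⁻²
  C. W = J·s⁻¹ = kg·m²·s⁻³
  D. kg·m²·s⁻³·A⁻¹  ← same
Only D. matches kg·m²·s⁻³·A⁻¹.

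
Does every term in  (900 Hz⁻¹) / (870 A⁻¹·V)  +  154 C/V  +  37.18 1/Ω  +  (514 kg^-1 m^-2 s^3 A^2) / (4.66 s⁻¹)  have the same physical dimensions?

In SI base units:
  (900 Hz⁻¹) / (870 A⁻¹·V):  [s] / [kg·m²·s⁻³·A⁻²] = kg⁻¹·m⁻²·s⁴·A²
  154 C/V:  C·V⁻¹ = s·A·(J·C⁻¹)⁻¹ = kg⁻¹·m⁻²·s⁴·A²
  37.18 1/Ω:  Ω⁻¹ = (V·A⁻¹)⁻¹ = kg⁻¹·m⁻²·s³·A²
  (514 kg^-1 m^-2 s^3 A^2) / (4.66 s⁻¹):  [kg⁻¹·m⁻²·s³·A²] / [s⁻¹] = kg⁻¹·m⁻²·s⁴·A²
The terms do not share a single dimension (kg⁻¹·m⁻²·s³·A² vs kg⁻¹·m⁻²·s⁴·A²).

No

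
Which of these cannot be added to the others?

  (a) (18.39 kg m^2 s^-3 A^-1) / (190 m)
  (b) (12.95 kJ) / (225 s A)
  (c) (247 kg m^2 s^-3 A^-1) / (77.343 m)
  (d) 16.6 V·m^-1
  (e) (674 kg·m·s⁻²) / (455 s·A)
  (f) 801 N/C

Reduce each to base SI dimensions:
  (a) [kg·m²·s⁻³·A⁻¹] / [m] = kg·m·s⁻³·A⁻¹
  (b) [kg·m²·s⁻²] / [s·A] = kg·m²·s⁻³·A⁻¹
  (c) [kg·m²·s⁻³·A⁻¹] / [m] = kg·m·s⁻³·A⁻¹
  (d) V·m⁻¹ = J·C⁻¹·m⁻¹ = kg·m·s⁻³·A⁻¹
  (e) [kg·m·s⁻²] / [s·A] = kg·m·s⁻³·A⁻¹
  (f) N·C⁻¹ = kg·m·s⁻²·(s·A)⁻¹ = kg·m·s⁻³·A⁻¹
All reduce to kg·m·s⁻³·A⁻¹ except (b), which is kg·m²·s⁻³·A⁻¹.

(b)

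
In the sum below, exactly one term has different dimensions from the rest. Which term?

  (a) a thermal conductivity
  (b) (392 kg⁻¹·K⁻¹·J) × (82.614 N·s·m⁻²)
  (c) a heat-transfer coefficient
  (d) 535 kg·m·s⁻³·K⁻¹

(c)

Dimensions:
  (a) [thermal conductivity] = kg·m·s⁻³·K⁻¹
  (b) [m²·s⁻²·K⁻¹] · [kg·m⁻¹·s⁻¹] = kg·m·s⁻³·K⁻¹
  (c) [heat-transfer coefficient] = kg·s⁻³·K⁻¹
  (d) kg·m·s⁻³·K⁻¹
All reduce to kg·m·s⁻³·K⁻¹ except (c), which is kg·s⁻³·K⁻¹.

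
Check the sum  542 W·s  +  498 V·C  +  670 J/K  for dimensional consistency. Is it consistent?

Reduce each to base SI dimensions:
  542 W·s:  W·s = J·s⁻¹·s = kg·m²·s⁻²
  498 V·C:  C·V = s·A·J·C⁻¹ = kg·m²·s⁻²
  670 J/K:  J·K⁻¹ = N·m·K⁻¹ = kg·m²·s⁻²·K⁻¹
The terms do not share a single dimension (kg·m²·s⁻² vs kg·m²·s⁻²·K⁻¹).

No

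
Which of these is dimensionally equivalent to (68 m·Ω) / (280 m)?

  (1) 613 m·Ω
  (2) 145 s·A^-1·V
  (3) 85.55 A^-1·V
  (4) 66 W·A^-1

(3)

Reference: [kg·m³·s⁻³·A⁻²] / [m] = kg·m²·s⁻³·A⁻².
Each option:
  (1) Ω·m = V·A⁻¹·m = kg·m³·s⁻³·A⁻²
  (2) V·s·A⁻¹ = J·C⁻¹·s·A⁻¹ = kg·m²·s⁻²·A⁻²
  (3) V·A⁻¹ = J·C⁻¹·A⁻¹ = kg·m²·s⁻³·A⁻²  ← same
  (4) W·A⁻¹ = J·s⁻¹·A⁻¹ = kg·m²·s⁻³·A⁻¹
Only (3) matches kg·m²·s⁻³·A⁻².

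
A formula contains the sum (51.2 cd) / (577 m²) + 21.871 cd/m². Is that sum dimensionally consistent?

Work out the base dimensions of each:
  (51.2 cd) / (577 m²):  [cd] / [m²] = m⁻²·cd
  21.871 cd/m²:  cd·m⁻² = m⁻²·cd
Both are m⁻²·cd, so they have the same dimensions and can be added.

Yes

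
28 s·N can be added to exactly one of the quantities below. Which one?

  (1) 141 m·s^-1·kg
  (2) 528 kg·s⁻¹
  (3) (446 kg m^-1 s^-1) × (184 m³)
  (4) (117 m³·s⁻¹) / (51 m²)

Reference: N·s = kg·m·s⁻²·s = kg·m·s⁻¹.
Each option:
  (1) kg·m·s⁻¹  ← same
  (2) kg·s⁻¹
  (3) [kg·m⁻¹·s⁻¹] · [m³] = kg·m²·s⁻¹
  (4) [m³·s⁻¹] / [m²] = m·s⁻¹
Only (1) matches kg·m·s⁻¹.

(1)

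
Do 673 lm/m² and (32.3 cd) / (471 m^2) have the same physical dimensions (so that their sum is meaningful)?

Yes

Dimensions:
  673 lm/m²:  lm·m⁻² = cd·m⁻² = m⁻²·cd
  (32.3 cd) / (471 m^2):  [cd] / [m²] = m⁻²·cd
Both are m⁻²·cd, so they have the same dimensions and can be added.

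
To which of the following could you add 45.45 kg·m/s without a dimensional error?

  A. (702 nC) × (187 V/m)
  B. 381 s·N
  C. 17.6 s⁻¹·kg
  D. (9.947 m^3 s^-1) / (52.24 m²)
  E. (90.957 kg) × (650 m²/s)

Reference: kg·m·s⁻¹.
Each option:
  A. [s·A] · [kg·m·s⁻³·A⁻¹] = kg·m·s⁻²
  B. N·s = kg·m·s⁻²·s = kg·m·s⁻¹  ← same
  C. kg·s⁻¹
  D. [m³·s⁻¹] / [m²] = m·s⁻¹
  E. [kg] · [m²·s⁻¹] = kg·m²·s⁻¹
Only B. matches kg·m·s⁻¹.

B.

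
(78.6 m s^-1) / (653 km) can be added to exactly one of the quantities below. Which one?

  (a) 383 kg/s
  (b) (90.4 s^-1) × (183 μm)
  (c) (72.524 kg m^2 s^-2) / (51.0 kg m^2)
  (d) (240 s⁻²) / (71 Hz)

(d)

Reference: [m·s⁻¹] / [m] = s⁻¹.
Each option:
  (a) kg·s⁻¹
  (b) [s⁻¹] · [m] = m·s⁻¹
  (c) [kg·m²·s⁻²] / [kg·m²] = s⁻²
  (d) [s⁻²] / [s⁻¹] = s⁻¹  ← same
Only (d) matches s⁻¹.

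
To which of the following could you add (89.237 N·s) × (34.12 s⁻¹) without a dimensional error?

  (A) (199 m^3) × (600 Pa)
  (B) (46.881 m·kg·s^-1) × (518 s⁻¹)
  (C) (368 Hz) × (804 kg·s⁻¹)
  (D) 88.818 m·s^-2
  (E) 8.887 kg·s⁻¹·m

Reference: [kg·m·s⁻¹] · [s⁻¹] = kg·m·s⁻².
Each option:
  (A) [m³] · [kg·m⁻¹·s⁻²] = kg·m²·s⁻²
  (B) [kg·m·s⁻¹] · [s⁻¹] = kg·m·s⁻²  ← same
  (C) [s⁻¹] · [kg·s⁻¹] = kg·s⁻²
  (D) m·s⁻²
  (E) kg·m·s⁻¹
Only (B) matches kg·m·s⁻².

(B)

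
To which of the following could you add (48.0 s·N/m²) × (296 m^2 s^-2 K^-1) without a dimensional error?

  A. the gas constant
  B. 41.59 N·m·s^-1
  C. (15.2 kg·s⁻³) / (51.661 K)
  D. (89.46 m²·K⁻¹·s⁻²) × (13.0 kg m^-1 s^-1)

D.

Reference: [kg·m⁻¹·s⁻¹] · [m²·s⁻²·K⁻¹] = kg·m·s⁻³·K⁻¹.
Each option:
  A. [gas constant] = kg·m²·s⁻²·K⁻¹·mol⁻¹
  B. N·m·s⁻¹ = kg·m·s⁻²·m·s⁻¹ = kg·m²·s⁻³
  C. [kg·s⁻³] / [K] = kg·s⁻³·K⁻¹
  D. [m²·s⁻²·K⁻¹] · [kg·m⁻¹·s⁻¹] = kg·m·s⁻³·K⁻¹  ← same
Only D. matches kg·m·s⁻³·K⁻¹.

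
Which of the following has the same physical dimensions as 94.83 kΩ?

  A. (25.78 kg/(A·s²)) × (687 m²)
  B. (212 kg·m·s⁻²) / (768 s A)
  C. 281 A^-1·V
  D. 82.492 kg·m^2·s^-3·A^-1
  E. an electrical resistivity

C.

Reference: Ω = V·A⁻¹ = kg·m²·s⁻³·A⁻².
Each option:
  A. [kg·s⁻²·A⁻¹] · [m²] = kg·m²·s⁻²·A⁻¹
  B. [kg·m·s⁻²] / [s·A] = kg·m·s⁻³·A⁻¹
  C. V·A⁻¹ = J·C⁻¹·A⁻¹ = kg·m²·s⁻³·A⁻²  ← same
  D. kg·m²·s⁻³·A⁻¹
  E. [electrical resistivity] = kg·m³·s⁻³·A⁻²
Only C. matches kg·m²·s⁻³·A⁻².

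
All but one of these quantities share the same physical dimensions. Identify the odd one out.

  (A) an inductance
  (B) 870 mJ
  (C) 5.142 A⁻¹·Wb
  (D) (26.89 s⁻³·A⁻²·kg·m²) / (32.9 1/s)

Expand each in SI base units:
  (A) [inductance] = kg·m²·s⁻²·A⁻²
  (B) J = N·m = kg·m²·s⁻²
  (C) Wb·A⁻¹ = V·s·A⁻¹ = kg·m²·s⁻²·A⁻²
  (D) [kg·m²·s⁻³·A⁻²] / [s⁻¹] = kg·m²·s⁻²·A⁻²
All reduce to kg·m²·s⁻²·A⁻² except (B), which is kg·m²·s⁻².

(B)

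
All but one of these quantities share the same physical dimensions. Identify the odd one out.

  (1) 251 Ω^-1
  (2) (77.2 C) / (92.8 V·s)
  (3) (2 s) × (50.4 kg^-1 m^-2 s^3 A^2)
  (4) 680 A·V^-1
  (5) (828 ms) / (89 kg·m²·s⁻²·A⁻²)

(3)

Work out the base dimensions of each:
  (1) Ω⁻¹ = (V·A⁻¹)⁻¹ = kg⁻¹·m⁻²·s³·A²
  (2) [s·A] / [kg·m²·s⁻²·A⁻¹] = kg⁻¹·m⁻²·s³·A²
  (3) [s] · [kg⁻¹·m⁻²·s³·A²] = kg⁻¹·m⁻²·s⁴·A²
  (4) A·V⁻¹ = A·(J·C⁻¹)⁻¹ = kg⁻¹·m⁻²·s³·A²
  (5) [s] / [kg·m²·s⁻²·A⁻²] = kg⁻¹·m⁻²·s³·A²
All reduce to kg⁻¹·m⁻²·s³·A² except (3), which is kg⁻¹·m⁻²·s⁴·A².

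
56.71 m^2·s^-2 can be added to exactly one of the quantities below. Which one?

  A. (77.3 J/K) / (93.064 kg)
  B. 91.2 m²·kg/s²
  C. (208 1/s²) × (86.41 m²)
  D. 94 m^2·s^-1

C.

Reference: m²·s⁻².
Each option:
  A. [kg·m²·s⁻²·K⁻¹] / [kg] = m²·s⁻²·K⁻¹
  B. kg·m²·s⁻²
  C. [s⁻²] · [m²] = m²·s⁻²  ← same
  D. m²·s⁻¹
Only C. matches m²·s⁻².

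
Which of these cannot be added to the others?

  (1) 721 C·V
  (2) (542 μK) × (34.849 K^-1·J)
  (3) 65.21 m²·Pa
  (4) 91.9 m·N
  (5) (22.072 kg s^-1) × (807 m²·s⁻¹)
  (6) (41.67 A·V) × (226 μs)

(3)

Dimensions:
  (1) C·V = s·A·J·C⁻¹ = kg·m²·s⁻²
  (2) [K] · [kg·m²·s⁻²·K⁻¹] = kg·m²·s⁻²
  (3) Pa·m² = N·m⁻²·m² = kg·m·s⁻²
  (4) N·m = kg·m·s⁻²·m = kg·m²·s⁻²
  (5) [kg·s⁻¹] · [m²·s⁻¹] = kg·m²·s⁻²
  (6) [kg·m²·s⁻³] · [s] = kg·m²·s⁻²
All reduce to kg·m²·s⁻² except (3), which is kg·m·s⁻².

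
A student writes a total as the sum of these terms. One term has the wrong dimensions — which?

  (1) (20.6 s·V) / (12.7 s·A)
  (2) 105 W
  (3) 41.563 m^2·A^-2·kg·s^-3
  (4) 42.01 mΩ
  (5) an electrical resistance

Work out the base dimensions of each:
  (1) [kg·m²·s⁻²·A⁻¹] / [s·A] = kg·m²·s⁻³·A⁻²
  (2) W = J·s⁻¹ = kg·m²·s⁻³
  (3) kg·m²·s⁻³·A⁻²
  (4) Ω = V·A⁻¹ = kg·m²·s⁻³·A⁻²
  (5) [electrical resistance] = kg·m²·s⁻³·A⁻²
All reduce to kg·m²·s⁻³·A⁻² except (2), which is kg·m²·s⁻³.

(2)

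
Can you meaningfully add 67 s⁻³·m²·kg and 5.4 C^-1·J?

Expand each in SI base units:
  67 s⁻³·m²·kg:  kg·m²·s⁻³
  5.4 C^-1·J:  J·C⁻¹ = N·m·(s·A)⁻¹ = kg·m²·s⁻³·A⁻¹
kg·m²·s⁻³ ≠ kg·m²·s⁻³·A⁻¹, so they cannot be added.

No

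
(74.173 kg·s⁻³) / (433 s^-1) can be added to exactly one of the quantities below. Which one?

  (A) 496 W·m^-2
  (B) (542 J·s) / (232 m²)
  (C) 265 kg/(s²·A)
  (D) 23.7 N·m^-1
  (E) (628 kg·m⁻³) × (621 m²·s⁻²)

Reference: [kg·s⁻³] / [s⁻¹] = kg·s⁻².
Each option:
  (A) W·m⁻² = J·s⁻¹·m⁻² = kg·s⁻³
  (B) [kg·m²·s⁻¹] / [m²] = kg·s⁻¹
  (C) kg·s⁻²·A⁻¹
  (D) N·m⁻¹ = kg·m·s⁻²·m⁻¹ = kg·s⁻²  ← same
  (E) [kg·m⁻³] · [m²·s⁻²] = kg·m⁻¹·s⁻²
Only (D) matches kg·s⁻².

(D)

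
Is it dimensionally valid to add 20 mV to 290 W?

Reduce each to base SI dimensions:
  20 mV:  V = J·C⁻¹ = kg·m²·s⁻³·A⁻¹
  290 W:  W = J·s⁻¹ = kg·m²·s⁻³
kg·m²·s⁻³·A⁻¹ ≠ kg·m²·s⁻³, so they cannot be added.

No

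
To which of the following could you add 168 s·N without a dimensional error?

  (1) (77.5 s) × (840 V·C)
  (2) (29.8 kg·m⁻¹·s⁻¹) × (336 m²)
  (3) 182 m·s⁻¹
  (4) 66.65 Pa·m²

Reference: N·s = kg·m·s⁻²·s = kg·m·s⁻¹.
Each option:
  (1) [s] · [kg·m²·s⁻²] = kg·m²·s⁻¹
  (2) [kg·m⁻¹·s⁻¹] · [m²] = kg·m·s⁻¹  ← same
  (3) m·s⁻¹
  (4) Pa·m² = N·m⁻²·m² = kg·m·s⁻²
Only (2) matches kg·m·s⁻¹.

(2)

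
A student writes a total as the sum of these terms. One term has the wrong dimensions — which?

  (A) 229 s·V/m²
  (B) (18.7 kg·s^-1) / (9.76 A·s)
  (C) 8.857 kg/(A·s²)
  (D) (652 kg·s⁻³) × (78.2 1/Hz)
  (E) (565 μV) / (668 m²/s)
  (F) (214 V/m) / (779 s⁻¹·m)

(D)

In SI base units:
  (A) V·s·m⁻² = J·C⁻¹·s·m⁻² = kg·s⁻²·A⁻¹
  (B) [kg·s⁻¹] / [s·A] = kg·s⁻²·A⁻¹
  (C) kg·s⁻²·A⁻¹
  (D) [kg·s⁻³] · [s] = kg·s⁻²
  (E) [kg·m²·s⁻³·A⁻¹] / [m²·s⁻¹] = kg·s⁻²·A⁻¹
  (F) [kg·m·s⁻³·A⁻¹] / [m·s⁻¹] = kg·s⁻²·A⁻¹
All reduce to kg·s⁻²·A⁻¹ except (D), which is kg·s⁻².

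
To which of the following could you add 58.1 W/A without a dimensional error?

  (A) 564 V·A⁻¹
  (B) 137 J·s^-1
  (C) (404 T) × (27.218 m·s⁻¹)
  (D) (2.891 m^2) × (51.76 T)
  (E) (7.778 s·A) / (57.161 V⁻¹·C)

(E)

Reference: W·A⁻¹ = J·s⁻¹·A⁻¹ = kg·m²·s⁻³·A⁻¹.
Each option:
  (A) V·A⁻¹ = J·C⁻¹·A⁻¹ = kg·m²·s⁻³·A⁻²
  (B) J·s⁻¹ = N·m·s⁻¹ = kg·m²·s⁻³
  (C) [kg·s⁻²·A⁻¹] · [m·s⁻¹] = kg·m·s⁻³·A⁻¹
  (D) [m²] · [kg·s⁻²·A⁻¹] = kg·m²·s⁻²·A⁻¹
  (E) [s·A] / [kg⁻¹·m⁻²·s⁴·A²] = kg·m²·s⁻³·A⁻¹  ← same
Only (E) matches kg·m²·s⁻³·A⁻¹.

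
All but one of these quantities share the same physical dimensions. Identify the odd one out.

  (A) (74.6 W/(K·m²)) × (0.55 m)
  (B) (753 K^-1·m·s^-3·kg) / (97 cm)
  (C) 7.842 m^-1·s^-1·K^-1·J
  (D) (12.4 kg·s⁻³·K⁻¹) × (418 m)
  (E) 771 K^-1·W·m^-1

In SI base units:
  (A) [kg·s⁻³·K⁻¹] · [m] = kg·m·s⁻³·K⁻¹
  (B) [kg·m·s⁻³·K⁻¹] / [m] = kg·s⁻³·K⁻¹
  (C) J·s⁻¹·m⁻¹·K⁻¹ = N·m·s⁻¹·m⁻¹·K⁻¹ = kg·m·s⁻³·K⁻¹
  (D) [kg·s⁻³·K⁻¹] · [m] = kg·m·s⁻³·K⁻¹
  (E) W·m⁻¹·K⁻¹ = J·s⁻¹·m⁻¹·K⁻¹ = kg·m·s⁻³·K⁻¹
All reduce to kg·m·s⁻³·K⁻¹ except (B), which is kg·s⁻³·K⁻¹.

(B)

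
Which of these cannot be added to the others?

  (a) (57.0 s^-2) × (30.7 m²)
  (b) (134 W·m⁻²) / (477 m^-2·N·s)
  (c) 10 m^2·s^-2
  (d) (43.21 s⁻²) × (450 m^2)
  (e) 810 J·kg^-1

Reduce each to base SI dimensions:
  (a) [s⁻²] · [m²] = m²·s⁻²
  (b) [kg·s⁻³] / [kg·m⁻¹·s⁻¹] = m·s⁻²
  (c) m²·s⁻²
  (d) [s⁻²] · [m²] = m²·s⁻²
  (e) J·kg⁻¹ = N·m·kg⁻¹ = m²·s⁻²
All reduce to m²·s⁻² except (b), which is m·s⁻².

(b)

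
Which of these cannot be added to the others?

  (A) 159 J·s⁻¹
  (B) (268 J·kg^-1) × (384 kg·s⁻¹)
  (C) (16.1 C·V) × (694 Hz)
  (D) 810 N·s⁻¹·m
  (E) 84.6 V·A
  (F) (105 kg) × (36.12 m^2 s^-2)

(F)

Dimensions:
  (A) J·s⁻¹ = N·m·s⁻¹ = kg·m²·s⁻³
  (B) [m²·s⁻²] · [kg·s⁻¹] = kg·m²·s⁻³
  (C) [kg·m²·s⁻²] · [s⁻¹] = kg·m²·s⁻³
  (D) N·m·s⁻¹ = kg·m·s⁻²·m·s⁻¹ = kg·m²·s⁻³
  (E) V·A = J·C⁻¹·A = kg·m²·s⁻³
  (F) [kg] · [m²·s⁻²] = kg·m²·s⁻²
All reduce to kg·m²·s⁻³ except (F), which is kg·m²·s⁻².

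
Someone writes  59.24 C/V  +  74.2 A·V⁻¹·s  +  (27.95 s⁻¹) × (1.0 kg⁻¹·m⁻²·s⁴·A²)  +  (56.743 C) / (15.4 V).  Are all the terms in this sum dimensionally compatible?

No

In SI base units:
  59.24 C/V:  C·V⁻¹ = s·A·(J·C⁻¹)⁻¹ = kg⁻¹·m⁻²·s⁴·A²
  74.2 A·V⁻¹·s:  A·s·V⁻¹ = A·s·(J·C⁻¹)⁻¹ = kg⁻¹·m⁻²·s⁴·A²
  (27.95 s⁻¹) × (1.0 kg⁻¹·m⁻²·s⁴·A²):  [s⁻¹] · [kg⁻¹·m⁻²·s⁴·A²] = kg⁻¹·m⁻²·s³·A²
  (56.743 C) / (15.4 V):  [s·A] / [kg·m²·s⁻³·A⁻¹] = kg⁻¹·m⁻²·s⁴·A²
The terms do not share a single dimension (kg⁻¹·m⁻²·s³·A² vs kg⁻¹·m⁻²·s⁴·A²).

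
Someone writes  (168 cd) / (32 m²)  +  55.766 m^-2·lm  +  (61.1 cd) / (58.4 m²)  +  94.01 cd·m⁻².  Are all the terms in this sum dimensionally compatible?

Dimensions:
  (168 cd) / (32 m²):  [cd] / [m²] = m⁻²·cd
  55.766 m^-2·lm:  lm·m⁻² = cd·m⁻² = m⁻²·cd
  (61.1 cd) / (58.4 m²):  [cd] / [m²] = m⁻²·cd
  94.01 cd·m⁻²:  cd·m⁻² = m⁻²·cd
Every term reduces to m⁻²·cd.

Yes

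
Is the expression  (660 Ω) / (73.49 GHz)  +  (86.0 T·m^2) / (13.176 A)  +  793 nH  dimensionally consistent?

Expand each in SI base units:
  (660 Ω) / (73.49 GHz):  [kg·m²·s⁻³·A⁻²] / [s⁻¹] = kg·m²·s⁻²·A⁻²
  (86.0 T·m^2) / (13.176 A):  [kg·m²·s⁻²·A⁻¹] / [A] = kg·m²·s⁻²·A⁻²
  793 nH:  H = V·s·A⁻¹ = kg·m²·s⁻²·A⁻²
Every term reduces to kg·m²·s⁻²·A⁻².

Yes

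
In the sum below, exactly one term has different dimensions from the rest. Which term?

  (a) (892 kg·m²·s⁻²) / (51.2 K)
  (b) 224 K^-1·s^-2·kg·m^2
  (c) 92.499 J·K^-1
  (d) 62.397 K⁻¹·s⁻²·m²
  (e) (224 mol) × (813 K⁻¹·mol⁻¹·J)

(d)

Reduce each to base SI dimensions:
  (a) [kg·m²·s⁻²] / [K] = kg·m²·s⁻²·K⁻¹
  (b) kg·m²·s⁻²·K⁻¹
  (c) J·K⁻¹ = N·m·K⁻¹ = kg·m²·s⁻²·K⁻¹
  (d) m²·s⁻²·K⁻¹
  (e) [mol] · [kg·m²·s⁻²·K⁻¹·mol⁻¹] = kg·m²·s⁻²·K⁻¹
All reduce to kg·m²·s⁻²·K⁻¹ except (d), which is m²·s⁻²·K⁻¹.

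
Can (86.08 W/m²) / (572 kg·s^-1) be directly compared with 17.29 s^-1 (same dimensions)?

In SI base units:
  (86.08 W/m²) / (572 kg·s^-1):  [kg·s⁻³] / [kg·s⁻¹] = s⁻²
  17.29 s^-1:  s⁻¹
s⁻² ≠ s⁻¹, so they cannot be added.

No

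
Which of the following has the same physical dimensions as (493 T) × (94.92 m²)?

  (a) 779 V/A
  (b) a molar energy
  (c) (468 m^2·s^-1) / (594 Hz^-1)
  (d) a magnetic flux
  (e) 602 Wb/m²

(d)

Reference: [kg·s⁻²·A⁻¹] · [m²] = kg·m²·s⁻²·A⁻¹.
Each option:
  (a) V·A⁻¹ = J·C⁻¹·A⁻¹ = kg·m²·s⁻³·A⁻²
  (b) [molar energy] = kg·m²·s⁻²·mol⁻¹
  (c) [m²·s⁻¹] / [s] = m²·s⁻²
  (d) [magnetic flux] = kg·m²·s⁻²·A⁻¹  ← same
  (e) Wb·m⁻² = V·s·m⁻² = kg·s⁻²·A⁻¹
Only (d) matches kg·m²·s⁻²·A⁻¹.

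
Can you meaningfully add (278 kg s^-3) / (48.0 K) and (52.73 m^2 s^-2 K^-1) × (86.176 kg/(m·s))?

In SI base units:
  (278 kg s^-3) / (48.0 K):  [kg·s⁻³] / [K] = kg·s⁻³·K⁻¹
  (52.73 m^2 s^-2 K^-1) × (86.176 kg/(m·s)):  [m²·s⁻²·K⁻¹] · [kg·m⁻¹·s⁻¹] = kg·m·s⁻³·K⁻¹
kg·s⁻³·K⁻¹ ≠ kg·m·s⁻³·K⁻¹, so they cannot be added.

No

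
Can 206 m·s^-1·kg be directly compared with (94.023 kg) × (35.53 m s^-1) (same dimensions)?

Expand each in SI base units:
  206 m·s^-1·kg:  kg·m·s⁻¹
  (94.023 kg) × (35.53 m s^-1):  [kg] · [m·s⁻¹] = kg·m·s⁻¹
Both are kg·m·s⁻¹, so they have the same dimensions and can be added.

Yes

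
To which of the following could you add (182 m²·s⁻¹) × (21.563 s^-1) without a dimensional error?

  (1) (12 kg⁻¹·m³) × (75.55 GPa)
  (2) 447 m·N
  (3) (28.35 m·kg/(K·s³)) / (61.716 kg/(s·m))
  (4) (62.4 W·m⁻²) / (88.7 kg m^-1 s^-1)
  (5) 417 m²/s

(1)

Reference: [m²·s⁻¹] · [s⁻¹] = m²·s⁻².
Each option:
  (1) [kg⁻¹·m³] · [kg·m⁻¹·s⁻²] = m²·s⁻²  ← same
  (2) N·m = kg·m·s⁻²·m = kg·m²·s⁻²
  (3) [kg·m·s⁻³·K⁻¹] / [kg·m⁻¹·s⁻¹] = m²·s⁻²·K⁻¹
  (4) [kg·s⁻³] / [kg·m⁻¹·s⁻¹] = m·s⁻²
  (5) m²·s⁻¹
Only (1) matches m²·s⁻².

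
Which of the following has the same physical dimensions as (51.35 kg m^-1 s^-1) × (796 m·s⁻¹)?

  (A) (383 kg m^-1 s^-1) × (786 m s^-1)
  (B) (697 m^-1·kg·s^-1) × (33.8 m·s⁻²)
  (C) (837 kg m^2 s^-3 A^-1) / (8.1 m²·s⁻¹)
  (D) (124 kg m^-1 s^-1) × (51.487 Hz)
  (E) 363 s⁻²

Reference: [kg·m⁻¹·s⁻¹] · [m·s⁻¹] = kg·s⁻².
Each option:
  (A) [kg·m⁻¹·s⁻¹] · [m·s⁻¹] = kg·s⁻²  ← same
  (B) [kg·m⁻¹·s⁻¹] · [m·s⁻²] = kg·s⁻³
  (C) [kg·m²·s⁻³·A⁻¹] / [m²·s⁻¹] = kg·s⁻²·A⁻¹
  (D) [kg·m⁻¹·s⁻¹] · [s⁻¹] = kg·m⁻¹·s⁻²
  (E) s⁻²
Only (A) matches kg·s⁻².

(A)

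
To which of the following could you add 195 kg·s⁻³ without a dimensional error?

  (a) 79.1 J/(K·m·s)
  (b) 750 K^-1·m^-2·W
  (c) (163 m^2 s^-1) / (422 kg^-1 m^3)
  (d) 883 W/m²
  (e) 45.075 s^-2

Reference: kg·s⁻³.
Each option:
  (a) J·s⁻¹·m⁻¹·K⁻¹ = N·m·s⁻¹·m⁻¹·K⁻¹ = kg·m·s⁻³·K⁻¹
  (b) W·m⁻²·K⁻¹ = J·s⁻¹·m⁻²·K⁻¹ = kg·s⁻³·K⁻¹
  (c) [m²·s⁻¹] / [kg⁻¹·m³] = kg·m⁻¹·s⁻¹
  (d) W·m⁻² = J·s⁻¹·m⁻² = kg·s⁻³  ← same
  (e) s⁻²
Only (d) matches kg·s⁻³.

(d)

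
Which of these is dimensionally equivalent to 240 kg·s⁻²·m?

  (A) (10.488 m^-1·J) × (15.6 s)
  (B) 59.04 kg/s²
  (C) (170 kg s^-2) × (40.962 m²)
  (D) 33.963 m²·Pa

Reference: kg·m·s⁻².
Each option:
  (A) [kg·m·s⁻²] · [s] = kg·m·s⁻¹
  (B) kg·s⁻²
  (C) [kg·s⁻²] · [m²] = kg·m²·s⁻²
  (D) Pa·m² = N·m⁻²·m² = kg·m·s⁻²  ← same
Only (D) matches kg·m·s⁻².

(D)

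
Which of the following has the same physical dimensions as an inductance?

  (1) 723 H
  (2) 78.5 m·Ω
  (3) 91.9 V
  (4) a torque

Reference: [inductance] = kg·m²·s⁻²·A⁻².
Each option:
  (1) H = V·s·A⁻¹ = kg·m²·s⁻²·A⁻²  ← same
  (2) Ω·m = V·A⁻¹·m = kg·m³·s⁻³·A⁻²
  (3) V = J·C⁻¹ = kg·m²·s⁻³·A⁻¹
  (4) [torque] = kg·m²·s⁻²
Only (1) matches kg·m²·s⁻²·A⁻².

(1)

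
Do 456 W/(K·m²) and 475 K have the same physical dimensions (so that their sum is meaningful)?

Work out the base dimensions of each:
  456 W/(K·m²):  W·m⁻²·K⁻¹ = J·s⁻¹·m⁻²·K⁻¹ = kg·s⁻³·K⁻¹
  475 K:  K
kg·s⁻³·K⁻¹ ≠ K, so they cannot be added.

No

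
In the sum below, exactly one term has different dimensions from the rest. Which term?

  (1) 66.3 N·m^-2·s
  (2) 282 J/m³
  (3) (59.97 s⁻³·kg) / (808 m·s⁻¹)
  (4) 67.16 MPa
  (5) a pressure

(1)

Work out the base dimensions of each:
  (1) N·s·m⁻² = kg·m·s⁻²·s·m⁻² = kg·m⁻¹·s⁻¹
  (2) J·m⁻³ = N·m·m⁻³ = kg·m⁻¹·s⁻²
  (3) [kg·s⁻³] / [m·s⁻¹] = kg·m⁻¹·s⁻²
  (4) Pa = N·m⁻² = kg·m⁻¹·s⁻²
  (5) [pressure] = kg·m⁻¹·s⁻²
All reduce to kg·m⁻¹·s⁻² except (1), which is kg·m⁻¹·s⁻¹.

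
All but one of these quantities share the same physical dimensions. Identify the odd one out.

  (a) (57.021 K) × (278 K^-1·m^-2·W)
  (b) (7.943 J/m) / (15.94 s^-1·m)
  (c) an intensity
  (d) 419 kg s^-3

(b)

Reduce each to base SI dimensions:
  (a) [K] · [kg·s⁻³·K⁻¹] = kg·s⁻³
  (b) [kg·m·s⁻²] / [m·s⁻¹] = kg·s⁻¹
  (c) [intensity] = kg·s⁻³
  (d) kg·s⁻³
All reduce to kg·s⁻³ except (b), which is kg·s⁻¹.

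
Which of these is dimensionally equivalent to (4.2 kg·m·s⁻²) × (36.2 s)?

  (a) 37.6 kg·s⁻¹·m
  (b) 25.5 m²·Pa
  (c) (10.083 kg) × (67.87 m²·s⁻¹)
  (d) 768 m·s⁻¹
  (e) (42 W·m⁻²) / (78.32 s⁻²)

Reference: [kg·m·s⁻²] · [s] = kg·m·s⁻¹.
Each option:
  (a) kg·m·s⁻¹  ← same
  (b) Pa·m² = N·m⁻²·m² = kg·m·s⁻²
  (c) [kg] · [m²·s⁻¹] = kg·m²·s⁻¹
  (d) m·s⁻¹
  (e) [kg·s⁻³] / [s⁻²] = kg·s⁻¹
Only (a) matches kg·m·s⁻¹.

(a)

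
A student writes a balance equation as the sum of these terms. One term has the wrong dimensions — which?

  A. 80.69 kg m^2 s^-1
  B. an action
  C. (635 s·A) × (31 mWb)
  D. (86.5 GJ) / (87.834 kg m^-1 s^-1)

Work out the base dimensions of each:
  A. kg·m²·s⁻¹
  B. [action] = kg·m²·s⁻¹
  C. [s·A] · [kg·m²·s⁻²·A⁻¹] = kg·m²·s⁻¹
  D. [kg·m²·s⁻²] / [kg·m⁻¹·s⁻¹] = m³·s⁻¹
All reduce to kg·m²·s⁻¹ except D., which is m³·s⁻¹.

D.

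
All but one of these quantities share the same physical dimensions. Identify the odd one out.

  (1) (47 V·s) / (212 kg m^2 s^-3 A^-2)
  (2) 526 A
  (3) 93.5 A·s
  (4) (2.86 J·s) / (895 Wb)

(2)

Expand each in SI base units:
  (1) [kg·m²·s⁻²·A⁻¹] / [kg·m²·s⁻³·A⁻²] = s·A
  (2) A
  (3) A·s = s·A
  (4) [kg·m²·s⁻¹] / [kg·m²·s⁻²·A⁻¹] = s·A
All reduce to s·A except (2), which is A.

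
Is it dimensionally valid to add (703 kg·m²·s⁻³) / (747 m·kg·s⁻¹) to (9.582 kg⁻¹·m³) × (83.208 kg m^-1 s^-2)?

In SI base units:
  (703 kg·m²·s⁻³) / (747 m·kg·s⁻¹):  [kg·m²·s⁻³] / [kg·m·s⁻¹] = m·s⁻²
  (9.582 kg⁻¹·m³) × (83.208 kg m^-1 s^-2):  [kg⁻¹·m³] · [kg·m⁻¹·s⁻²] = m²·s⁻²
m·s⁻² ≠ m²·s⁻², so they cannot be added.

No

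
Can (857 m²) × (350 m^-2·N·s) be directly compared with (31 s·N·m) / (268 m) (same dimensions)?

Yes

Work out the base dimensions of each:
  (857 m²) × (350 m^-2·N·s):  [m²] · [kg·m⁻¹·s⁻¹] = kg·m·s⁻¹
  (31 s·N·m) / (268 m):  [kg·m²·s⁻¹] / [m] = kg·m·s⁻¹
Both are kg·m·s⁻¹, so they have the same dimensions and can be added.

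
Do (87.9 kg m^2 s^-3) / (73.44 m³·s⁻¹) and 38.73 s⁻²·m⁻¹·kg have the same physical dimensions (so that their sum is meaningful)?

Yes

Work out the base dimensions of each:
  (87.9 kg m^2 s^-3) / (73.44 m³·s⁻¹):  [kg·m²·s⁻³] / [m³·s⁻¹] = kg·m⁻¹·s⁻²
  38.73 s⁻²·m⁻¹·kg:  kg·m⁻¹·s⁻²
Both are kg·m⁻¹·s⁻², so they have the same dimensions and can be added.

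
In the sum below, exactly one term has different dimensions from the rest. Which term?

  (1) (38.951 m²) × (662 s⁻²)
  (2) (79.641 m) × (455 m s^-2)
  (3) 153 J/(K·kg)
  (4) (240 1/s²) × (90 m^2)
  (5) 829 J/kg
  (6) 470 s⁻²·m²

Dimensions:
  (1) [m²] · [s⁻²] = m²·s⁻²
  (2) [m] · [m·s⁻²] = m²·s⁻²
  (3) J·kg⁻¹·K⁻¹ = N·m·kg⁻¹·K⁻¹ = m²·s⁻²·K⁻¹
  (4) [s⁻²] · [m²] = m²·s⁻²
  (5) J·kg⁻¹ = N·m·kg⁻¹ = m²·s⁻²
  (6) m²·s⁻²
All reduce to m²·s⁻² except (3), which is m²·s⁻²·K⁻¹.

(3)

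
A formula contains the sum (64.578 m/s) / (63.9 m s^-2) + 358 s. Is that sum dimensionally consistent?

Reduce each to base SI dimensions:
  (64.578 m/s) / (63.9 m s^-2):  [m·s⁻¹] / [m·s⁻²] = s
  358 s:  s
Both are s, so they have the same dimensions and can be added.

Yes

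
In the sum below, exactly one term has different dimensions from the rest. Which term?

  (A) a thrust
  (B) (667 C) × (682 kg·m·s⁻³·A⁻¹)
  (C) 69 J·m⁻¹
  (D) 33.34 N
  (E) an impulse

(E)

Work out the base dimensions of each:
  (A) [thrust] = kg·m·s⁻²
  (B) [s·A] · [kg·m·s⁻³·A⁻¹] = kg·m·s⁻²
  (C) J·m⁻¹ = N·m·m⁻¹ = kg·m·s⁻²
  (D) N = kg·m·s⁻²
  (E) [impulse] = kg·m·s⁻¹
All reduce to kg·m·s⁻² except (E), which is kg·m·s⁻¹.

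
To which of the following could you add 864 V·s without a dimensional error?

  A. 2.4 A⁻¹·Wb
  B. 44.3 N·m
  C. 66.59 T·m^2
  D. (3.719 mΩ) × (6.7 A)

Reference: V·s = J·C⁻¹·s = kg·m²·s⁻²·A⁻¹.
Each option:
  A. Wb·A⁻¹ = V·s·A⁻¹ = kg·m²·s⁻²·A⁻²
  B. N·m = kg·m·s⁻²·m = kg·m²·s⁻²
  C. T·m² = Wb·m⁻²·m² = kg·m²·s⁻²·A⁻¹  ← same
  D. [kg·m²·s⁻³·A⁻²] · [A] = kg·m²·s⁻³·A⁻¹
Only C. matches kg·m²·s⁻²·A⁻¹.

C.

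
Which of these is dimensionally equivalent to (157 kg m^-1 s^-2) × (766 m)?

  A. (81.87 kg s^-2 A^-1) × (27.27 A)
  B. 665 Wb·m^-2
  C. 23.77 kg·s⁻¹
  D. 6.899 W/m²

A.

Reference: [kg·m⁻¹·s⁻²] · [m] = kg·s⁻².
Each option:
  A. [kg·s⁻²·A⁻¹] · [A] = kg·s⁻²  ← same
  B. Wb·m⁻² = V·s·m⁻² = kg·s⁻²·A⁻¹
  C. kg·s⁻¹
  D. W·m⁻² = J·s⁻¹·m⁻² = kg·s⁻³
Only A. matches kg·s⁻².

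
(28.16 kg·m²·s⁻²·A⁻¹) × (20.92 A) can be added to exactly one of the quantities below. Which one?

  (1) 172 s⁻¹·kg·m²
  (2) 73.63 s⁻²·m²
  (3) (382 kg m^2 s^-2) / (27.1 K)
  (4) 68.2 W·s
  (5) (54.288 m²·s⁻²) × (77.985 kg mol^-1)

(4)

Reference: [kg·m²·s⁻²·A⁻¹] · [A] = kg·m²·s⁻².
Each option:
  (1) kg·m²·s⁻¹
  (2) m²·s⁻²
  (3) [kg·m²·s⁻²] / [K] = kg·m²·s⁻²·K⁻¹
  (4) W·s = J·s⁻¹·s = kg·m²·s⁻²  ← same
  (5) [m²·s⁻²] · [kg·mol⁻¹] = kg·m²·s⁻²·mol⁻¹
Only (4) matches kg·m²·s⁻².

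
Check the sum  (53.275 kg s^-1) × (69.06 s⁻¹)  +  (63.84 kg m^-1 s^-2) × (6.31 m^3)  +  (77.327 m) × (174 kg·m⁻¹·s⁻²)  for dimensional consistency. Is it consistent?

Dimensions:
  (53.275 kg s^-1) × (69.06 s⁻¹):  [kg·s⁻¹] · [s⁻¹] = kg·s⁻²
  (63.84 kg m^-1 s^-2) × (6.31 m^3):  [kg·m⁻¹·s⁻²] · [m³] = kg·m²·s⁻²
  (77.327 m) × (174 kg·m⁻¹·s⁻²):  [m] · [kg·m⁻¹·s⁻²] = kg·s⁻²
The terms do not share a single dimension (kg·m²·s⁻² vs kg·s⁻²).

No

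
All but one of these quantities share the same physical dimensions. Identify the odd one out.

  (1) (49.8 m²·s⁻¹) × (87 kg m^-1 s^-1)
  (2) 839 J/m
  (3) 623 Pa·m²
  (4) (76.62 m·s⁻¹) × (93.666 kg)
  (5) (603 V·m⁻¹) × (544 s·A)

In SI base units:
  (1) [m²·s⁻¹] · [kg·m⁻¹·s⁻¹] = kg·m·s⁻²
  (2) J·m⁻¹ = N·m·m⁻¹ = kg·m·s⁻²
  (3) Pa·m² = N·m⁻²·m² = kg·m·s⁻²
  (4) [m·s⁻¹] · [kg] = kg·m·s⁻¹
  (5) [kg·m·s⁻³·A⁻¹] · [s·A] = kg·m·s⁻²
All reduce to kg·m·s⁻² except (4), which is kg·m·s⁻¹.

(4)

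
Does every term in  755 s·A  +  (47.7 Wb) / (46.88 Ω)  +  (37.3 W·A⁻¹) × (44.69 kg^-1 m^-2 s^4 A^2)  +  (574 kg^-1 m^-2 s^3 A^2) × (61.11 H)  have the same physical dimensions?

No

Expand each in SI base units:
  755 s·A:  A·s = s·A
  (47.7 Wb) / (46.88 Ω):  [kg·m²·s⁻²·A⁻¹] / [kg·m²·s⁻³·A⁻²] = s·A
  (37.3 W·A⁻¹) × (44.69 kg^-1 m^-2 s^4 A^2):  [kg·m²·s⁻³·A⁻¹] · [kg⁻¹·m⁻²·s⁴·A²] = s·A
  (574 kg^-1 m^-2 s^3 A^2) × (61.11 H):  [kg⁻¹·m⁻²·s³·A²] · [kg·m²·s⁻²·A⁻²] = s
The terms do not share a single dimension (s vs s·A).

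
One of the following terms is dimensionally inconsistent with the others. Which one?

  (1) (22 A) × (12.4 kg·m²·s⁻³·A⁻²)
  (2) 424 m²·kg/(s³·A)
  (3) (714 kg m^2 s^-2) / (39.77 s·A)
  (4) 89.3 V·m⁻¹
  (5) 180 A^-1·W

Reduce each to base SI dimensions:
  (1) [A] · [kg·m²·s⁻³·A⁻²] = kg·m²·s⁻³·A⁻¹
  (2) kg·m²·s⁻³·A⁻¹
  (3) [kg·m²·s⁻²] / [s·A] = kg·m²·s⁻³·A⁻¹
  (4) V·m⁻¹ = J·C⁻¹·m⁻¹ = kg·m·s⁻³·A⁻¹
  (5) W·A⁻¹ = J·s⁻¹·A⁻¹ = kg·m²·s⁻³·A⁻¹
All reduce to kg·m²·s⁻³·A⁻¹ except (4), which is kg·m·s⁻³·A⁻¹.

(4)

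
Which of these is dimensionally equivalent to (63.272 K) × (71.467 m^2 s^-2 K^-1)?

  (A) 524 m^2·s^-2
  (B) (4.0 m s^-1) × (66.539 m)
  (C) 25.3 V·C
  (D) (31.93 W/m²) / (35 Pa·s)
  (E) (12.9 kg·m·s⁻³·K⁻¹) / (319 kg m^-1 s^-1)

(A)

Reference: [K] · [m²·s⁻²·K⁻¹] = m²·s⁻².
Each option:
  (A) m²·s⁻²  ← same
  (B) [m·s⁻¹] · [m] = m²·s⁻¹
  (C) C·V = s·A·J·C⁻¹ = kg·m²·s⁻²
  (D) [kg·s⁻³] / [kg·m⁻¹·s⁻¹] = m·s⁻²
  (E) [kg·m·s⁻³·K⁻¹] / [kg·m⁻¹·s⁻¹] = m²·s⁻²·K⁻¹
Only (A) matches m²·s⁻².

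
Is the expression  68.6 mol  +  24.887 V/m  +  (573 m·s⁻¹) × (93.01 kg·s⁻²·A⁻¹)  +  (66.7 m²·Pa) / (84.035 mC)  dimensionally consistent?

Reduce each to base SI dimensions:
  68.6 mol:  mol
  24.887 V/m:  V·m⁻¹ = J·C⁻¹·m⁻¹ = kg·m·s⁻³·A⁻¹
  (573 m·s⁻¹) × (93.01 kg·s⁻²·A⁻¹):  [m·s⁻¹] · [kg·s⁻²·A⁻¹] = kg·m·s⁻³·A⁻¹
  (66.7 m²·Pa) / (84.035 mC):  [kg·m·s⁻²] / [s·A] = kg·m·s⁻³·A⁻¹
The terms do not share a single dimension (kg·m·s⁻³·A⁻¹ vs mol).

No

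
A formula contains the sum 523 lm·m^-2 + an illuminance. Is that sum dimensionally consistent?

Yes

Work out the base dimensions of each:
  523 lm·m^-2:  lm·m⁻² = cd·m⁻² = m⁻²·cd
  an illuminance:  [illuminance] = m⁻²·cd
Both are m⁻²·cd, so they have the same dimensions and can be added.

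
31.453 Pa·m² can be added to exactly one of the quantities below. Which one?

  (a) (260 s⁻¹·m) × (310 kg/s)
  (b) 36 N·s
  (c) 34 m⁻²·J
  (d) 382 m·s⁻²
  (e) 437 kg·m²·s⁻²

Reference: Pa·m² = N·m⁻²·m² = kg·m·s⁻².
Each option:
  (a) [m·s⁻¹] · [kg·s⁻¹] = kg·m·s⁻²  ← same
  (b) N·s = kg·m·s⁻²·s = kg·m·s⁻¹
  (c) J·m⁻² = N·m·m⁻² = kg·s⁻²
  (d) m·s⁻²
  (e) kg·m²·s⁻²
Only (a) matches kg·m·s⁻².

(a)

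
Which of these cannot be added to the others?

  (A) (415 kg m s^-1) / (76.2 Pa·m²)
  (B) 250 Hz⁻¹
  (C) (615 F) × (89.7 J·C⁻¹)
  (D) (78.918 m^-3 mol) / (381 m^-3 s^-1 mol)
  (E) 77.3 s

(C)

Expand each in SI base units:
  (A) [kg·m·s⁻¹] / [kg·m·s⁻²] = s
  (B) Hz⁻¹ = (s⁻¹)⁻¹ = s
  (C) [kg⁻¹·m⁻²·s⁴·A²] · [kg·m²·s⁻³·A⁻¹] = s·A
  (D) [m⁻³·mol] / [m⁻³·s⁻¹·mol] = s
  (E) s
All reduce to s except (C), which is s·A.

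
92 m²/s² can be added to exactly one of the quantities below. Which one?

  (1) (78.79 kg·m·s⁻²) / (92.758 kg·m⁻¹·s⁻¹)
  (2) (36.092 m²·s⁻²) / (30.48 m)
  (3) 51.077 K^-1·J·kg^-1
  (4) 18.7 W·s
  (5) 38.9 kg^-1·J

(5)

Reference: m²·s⁻².
Each option:
  (1) [kg·m·s⁻²] / [kg·m⁻¹·s⁻¹] = m²·s⁻¹
  (2) [m²·s⁻²] / [m] = m·s⁻²
  (3) J·kg⁻¹·K⁻¹ = N·m·kg⁻¹·K⁻¹ = m²·s⁻²·K⁻¹
  (4) W·s = J·s⁻¹·s = kg·m²·s⁻²
  (5) J·kg⁻¹ = N·m·kg⁻¹ = m²·s⁻²  ← same
Only (5) matches m²·s⁻².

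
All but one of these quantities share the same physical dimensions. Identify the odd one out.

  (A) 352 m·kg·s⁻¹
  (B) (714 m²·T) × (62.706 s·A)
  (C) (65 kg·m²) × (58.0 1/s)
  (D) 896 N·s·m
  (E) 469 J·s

(A)

Work out the base dimensions of each:
  (A) kg·m·s⁻¹
  (B) [kg·m²·s⁻²·A⁻¹] · [s·A] = kg·m²·s⁻¹
  (C) [kg·m²] · [s⁻¹] = kg·m²·s⁻¹
  (D) N·m·s = kg·m·s⁻²·m·s = kg·m²·s⁻¹
  (E) J·s = N·m·s = kg·m²·s⁻¹
All reduce to kg·m²·s⁻¹ except (A), which is kg·m·s⁻¹.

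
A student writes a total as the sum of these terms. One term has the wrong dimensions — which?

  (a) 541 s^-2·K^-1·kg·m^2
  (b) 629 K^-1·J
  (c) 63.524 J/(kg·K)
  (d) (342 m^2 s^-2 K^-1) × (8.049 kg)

(c)

Expand each in SI base units:
  (a) kg·m²·s⁻²·K⁻¹
  (b) J·K⁻¹ = N·m·K⁻¹ = kg·m²·s⁻²·K⁻¹
  (c) J·kg⁻¹·K⁻¹ = N·m·kg⁻¹·K⁻¹ = m²·s⁻²·K⁻¹
  (d) [m²·s⁻²·K⁻¹] · [kg] = kg·m²·s⁻²·K⁻¹
All reduce to kg·m²·s⁻²·K⁻¹ except (c), which is m²·s⁻²·K⁻¹.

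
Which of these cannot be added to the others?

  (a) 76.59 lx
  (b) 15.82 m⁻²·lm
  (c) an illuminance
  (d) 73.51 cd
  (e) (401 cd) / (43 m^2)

(d)

In SI base units:
  (a) lx = lm·m⁻² = m⁻²·cd
  (b) lm·m⁻² = cd·m⁻² = m⁻²·cd
  (c) [illuminance] = m⁻²·cd
  (d) cd
  (e) [cd] / [m²] = m⁻²·cd
All reduce to m⁻²·cd except (d), which is cd.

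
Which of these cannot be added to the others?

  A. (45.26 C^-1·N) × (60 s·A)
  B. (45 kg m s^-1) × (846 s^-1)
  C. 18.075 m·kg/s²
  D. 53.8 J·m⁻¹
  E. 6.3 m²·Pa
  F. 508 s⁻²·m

In SI base units:
  A. [kg·m·s⁻³·A⁻¹] · [s·A] = kg·m·s⁻²
  B. [kg·m·s⁻¹] · [s⁻¹] = kg·m·s⁻²
  C. kg·m·s⁻²
  D. J·m⁻¹ = N·m·m⁻¹ = kg·m·s⁻²
  E. Pa·m² = N·m⁻²·m² = kg·m·s⁻²
  F. m·s⁻²
All reduce to kg·m·s⁻² except F., which is m·s⁻².

F.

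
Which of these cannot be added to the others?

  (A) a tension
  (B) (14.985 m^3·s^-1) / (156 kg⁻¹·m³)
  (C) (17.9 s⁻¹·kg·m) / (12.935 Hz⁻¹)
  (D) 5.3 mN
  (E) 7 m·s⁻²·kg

Expand each in SI base units:
  (A) [tension] = kg·m·s⁻²
  (B) [m³·s⁻¹] / [kg⁻¹·m³] = kg·s⁻¹
  (C) [kg·m·s⁻¹] / [s] = kg·m·s⁻²
  (D) N = kg·m·s⁻²
  (E) kg·m·s⁻²
All reduce to kg·m·s⁻² except (B), which is kg·s⁻¹.

(B)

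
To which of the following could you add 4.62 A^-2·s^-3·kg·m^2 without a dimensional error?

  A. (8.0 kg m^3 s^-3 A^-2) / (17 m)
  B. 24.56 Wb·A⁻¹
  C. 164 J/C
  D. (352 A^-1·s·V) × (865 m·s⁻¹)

A.

Reference: kg·m²·s⁻³·A⁻².
Each option:
  A. [kg·m³·s⁻³·A⁻²] / [m] = kg·m²·s⁻³·A⁻²  ← same
  B. Wb·A⁻¹ = V·s·A⁻¹ = kg·m²·s⁻²·A⁻²
  C. J·C⁻¹ = N·m·(s·A)⁻¹ = kg·m²·s⁻³·A⁻¹
  D. [kg·m²·s⁻²·A⁻²] · [m·s⁻¹] = kg·m³·s⁻³·A⁻²
Only A. matches kg·m²·s⁻³·A⁻².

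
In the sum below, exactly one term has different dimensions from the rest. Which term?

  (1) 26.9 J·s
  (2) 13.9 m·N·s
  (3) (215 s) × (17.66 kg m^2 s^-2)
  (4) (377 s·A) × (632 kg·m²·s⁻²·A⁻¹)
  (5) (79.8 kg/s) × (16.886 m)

Dimensions:
  (1) J·s = N·m·s = kg·m²·s⁻¹
  (2) N·m·s = kg·m·s⁻²·m·s = kg·m²·s⁻¹
  (3) [s] · [kg·m²·s⁻²] = kg·m²·s⁻¹
  (4) [s·A] · [kg·m²·s⁻²·A⁻¹] = kg·m²·s⁻¹
  (5) [kg·s⁻¹] · [m] = kg·m·s⁻¹
All reduce to kg·m²·s⁻¹ except (5), which is kg·m·s⁻¹.

(5)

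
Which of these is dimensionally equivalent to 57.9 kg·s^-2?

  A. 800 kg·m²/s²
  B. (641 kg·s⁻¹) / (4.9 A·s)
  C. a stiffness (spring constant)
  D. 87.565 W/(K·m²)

C.

Reference: kg·s⁻².
Each option:
  A. kg·m²·s⁻²
  B. [kg·s⁻¹] / [s·A] = kg·s⁻²·A⁻¹
  C. [stiffness (spring constant)] = kg·s⁻²  ← same
  D. W·m⁻²·K⁻¹ = J·s⁻¹·m⁻²·K⁻¹ = kg·s⁻³·K⁻¹
Only C. matches kg·s⁻².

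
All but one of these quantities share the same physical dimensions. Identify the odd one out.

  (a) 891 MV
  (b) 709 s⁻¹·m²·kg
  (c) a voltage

Reduce each to base SI dimensions:
  (a) V = J·C⁻¹ = kg·m²·s⁻³·A⁻¹
  (b) kg·m²·s⁻¹
  (c) [voltage] = kg·m²·s⁻³·A⁻¹
All reduce to kg·m²·s⁻³·A⁻¹ except (b), which is kg·m²·s⁻¹.

(b)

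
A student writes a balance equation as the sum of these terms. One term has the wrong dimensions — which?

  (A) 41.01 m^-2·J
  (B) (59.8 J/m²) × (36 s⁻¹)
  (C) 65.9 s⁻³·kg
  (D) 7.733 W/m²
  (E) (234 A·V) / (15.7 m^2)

(A)

Dimensions:
  (A) J·m⁻² = N·m·m⁻² = kg·s⁻²
  (B) [kg·s⁻²] · [s⁻¹] = kg·s⁻³
  (C) kg·s⁻³
  (D) W·m⁻² = J·s⁻¹·m⁻² = kg·s⁻³
  (E) [kg·m²·s⁻³] / [m²] = kg·s⁻³
All reduce to kg·s⁻³ except (A), which is kg·s⁻².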